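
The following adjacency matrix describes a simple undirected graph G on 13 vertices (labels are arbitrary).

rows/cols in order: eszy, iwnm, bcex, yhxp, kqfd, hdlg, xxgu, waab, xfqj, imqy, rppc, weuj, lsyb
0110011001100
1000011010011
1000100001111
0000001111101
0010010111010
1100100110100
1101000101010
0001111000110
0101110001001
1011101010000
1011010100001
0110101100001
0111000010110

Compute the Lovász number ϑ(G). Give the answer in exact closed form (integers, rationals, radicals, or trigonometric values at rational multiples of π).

sqrt(13)

deg(hdlg) = 6; N(hdlg) = {eszy, iwnm, kqfd, waab, xfqj, rppc}.
N(lsyb) = {iwnm, bcex, yhxp, xfqj, rppc, weuj}, |N(lsyb)| = 6.
Vertex eszy has 6 neighbors: iwnm, bcex, hdlg, xxgu, imqy, rppc.
N(xfqj) = {iwnm, yhxp, kqfd, hdlg, imqy, lsyb}, |N(xfqj)| = 6.
Every vertex has degree 6 (N=13); Paley(13): SR with (k,λ,μ)=(6,2,3).
Distinct eigenvalues (to 6 d.p.): [6.0, 1.302776, -2.302776].
−13·(-sqrt(13)/2 - 1/2) / ((6)−(-sqrt(13)/2 - 1/2)) = sqrt(13) = ϑ(G).
= 3.605551275… (decimal).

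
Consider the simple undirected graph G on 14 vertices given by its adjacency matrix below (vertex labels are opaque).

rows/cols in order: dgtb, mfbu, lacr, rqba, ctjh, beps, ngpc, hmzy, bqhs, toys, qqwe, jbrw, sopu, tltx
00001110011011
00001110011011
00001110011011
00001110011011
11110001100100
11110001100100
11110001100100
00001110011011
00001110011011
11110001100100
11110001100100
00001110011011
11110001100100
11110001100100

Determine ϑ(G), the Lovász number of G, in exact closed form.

N(sopu) = {dgtb, mfbu, lacr, rqba, hmzy, bqhs, jbrw}, |N(sopu)| = 7.
N(hmzy) = {ctjh, beps, ngpc, toys, qqwe, sopu, tltx}, |N(hmzy)| = 7.
Vertex dgtb has 7 neighbors: ctjh, beps, ngpc, toys, qqwe, sopu, tltx.
deg(rqba) = 7; N(rqba) = {ctjh, beps, ngpc, toys, qqwe, sopu, tltx}.
Complete 2-partite, parts [7, 7]: perfect, ϑ = α = 7.
ϑ(G) ≈ 7.000000000.
Lovász sandwich 7 ≤ 7 ≤ 7: collapsed.

7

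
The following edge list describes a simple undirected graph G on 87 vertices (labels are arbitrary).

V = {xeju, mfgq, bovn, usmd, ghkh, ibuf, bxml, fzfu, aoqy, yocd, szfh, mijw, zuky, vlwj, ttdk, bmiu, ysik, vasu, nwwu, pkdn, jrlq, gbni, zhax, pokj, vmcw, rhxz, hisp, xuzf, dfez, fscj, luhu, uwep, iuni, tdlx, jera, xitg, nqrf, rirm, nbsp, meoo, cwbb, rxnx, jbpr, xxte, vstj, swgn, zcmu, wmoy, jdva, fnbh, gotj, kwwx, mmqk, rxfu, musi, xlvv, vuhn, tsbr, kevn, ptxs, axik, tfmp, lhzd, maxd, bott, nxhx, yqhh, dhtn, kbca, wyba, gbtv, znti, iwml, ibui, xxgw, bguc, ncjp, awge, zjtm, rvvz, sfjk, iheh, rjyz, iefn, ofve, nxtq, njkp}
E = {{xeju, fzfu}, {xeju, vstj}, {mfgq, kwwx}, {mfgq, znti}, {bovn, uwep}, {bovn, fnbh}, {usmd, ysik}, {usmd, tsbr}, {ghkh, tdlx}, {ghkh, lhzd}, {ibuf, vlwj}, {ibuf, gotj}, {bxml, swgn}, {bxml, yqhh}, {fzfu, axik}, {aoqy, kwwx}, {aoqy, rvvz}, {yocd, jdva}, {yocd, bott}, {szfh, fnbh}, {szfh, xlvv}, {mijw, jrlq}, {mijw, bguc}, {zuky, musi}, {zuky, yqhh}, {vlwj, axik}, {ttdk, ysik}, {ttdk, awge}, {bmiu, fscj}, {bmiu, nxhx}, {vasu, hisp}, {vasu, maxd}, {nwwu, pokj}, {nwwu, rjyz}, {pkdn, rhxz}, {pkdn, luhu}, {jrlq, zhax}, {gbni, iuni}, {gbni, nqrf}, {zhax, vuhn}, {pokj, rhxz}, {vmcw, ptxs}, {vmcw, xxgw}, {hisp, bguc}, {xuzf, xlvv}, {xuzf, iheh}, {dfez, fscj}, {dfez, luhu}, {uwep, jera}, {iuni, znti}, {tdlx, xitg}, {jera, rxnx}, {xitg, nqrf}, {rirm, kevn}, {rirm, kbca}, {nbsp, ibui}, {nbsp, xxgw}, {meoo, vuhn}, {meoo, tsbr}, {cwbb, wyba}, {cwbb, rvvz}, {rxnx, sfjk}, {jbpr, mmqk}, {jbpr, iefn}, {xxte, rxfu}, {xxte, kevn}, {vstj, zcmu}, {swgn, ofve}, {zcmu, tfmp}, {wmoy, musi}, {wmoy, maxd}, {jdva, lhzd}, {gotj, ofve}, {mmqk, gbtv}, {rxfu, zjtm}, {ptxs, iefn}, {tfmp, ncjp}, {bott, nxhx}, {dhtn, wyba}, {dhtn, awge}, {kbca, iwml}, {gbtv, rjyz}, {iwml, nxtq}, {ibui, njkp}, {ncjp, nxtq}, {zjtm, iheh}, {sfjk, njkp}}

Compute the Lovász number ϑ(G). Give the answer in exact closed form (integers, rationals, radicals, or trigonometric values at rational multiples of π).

Vertex tfmp has 2 neighbors: zcmu, ncjp.
deg(iwml) = 2; N(iwml) = {kbca, nxtq}.
N(rxnx) = {jera, sfjk}, |N(rxnx)| = 2.
Vertex jdva has 2 neighbors: yocd, lhzd.
87-vertex 2-regular graph: this is C_{87}, the 87-cycle.
spec(A) ≈ [2.0, 1.9948, 1.9792, 1.9532, 1.9171, 1.871, 1.8152, 1.7498, 1.6754, 1.5922, 1.5007, 1.4014, 1.2948, 1.1814, 1.0619, 0.9368, 0.8069, 0.6727, 0.5351, 0.3946, 0.2521, 0.1083, -0.0361, -0.1803, -0.3236, -0.4651, -0.6043, -0.7403, -0.8724, -1.0, -1.1224, -1.2389, -1.349, -1.452, -1.5475, -1.6348, -1.7137, -1.7836, -1.8443, -1.8953, -1.9364, -1.9675, -1.9883, -1.9987] (distinct, 4 d.p.).
−87·(-2*cos(pi/87)) / ((2)−(-2*cos(pi/87))) = 87*cos(pi/87)/(cos(pi/87) + 1) = ϑ(G).
ϑ(G) ≈ 43.4858165.
α=43, χ(Ḡ)=44; ϑ=87*cos(pi/87)/(cos(pi/87) + 1) lies between (both strict).

87*cos(pi/87)/(cos(pi/87) + 1)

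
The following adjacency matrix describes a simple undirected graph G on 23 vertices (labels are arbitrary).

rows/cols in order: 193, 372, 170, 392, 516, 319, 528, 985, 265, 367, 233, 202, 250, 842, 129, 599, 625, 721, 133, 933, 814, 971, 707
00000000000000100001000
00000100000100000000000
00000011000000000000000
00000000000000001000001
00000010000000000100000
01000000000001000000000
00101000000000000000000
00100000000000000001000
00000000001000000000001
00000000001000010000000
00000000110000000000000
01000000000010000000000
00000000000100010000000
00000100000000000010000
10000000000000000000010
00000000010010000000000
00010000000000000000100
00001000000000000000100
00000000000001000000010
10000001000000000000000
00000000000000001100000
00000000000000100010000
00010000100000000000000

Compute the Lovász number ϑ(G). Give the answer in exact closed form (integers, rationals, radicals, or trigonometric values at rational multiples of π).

23*cos(pi/23)/(cos(pi/23) + 1)

N(814) = {625, 721}, |N(814)| = 2.
Vertex 721 has 2 neighbors: 516, 814.
N(516) = {528, 721}, |N(516)| = 2.
deg(129) = 2; N(129) = {193, 971}.
2-regular, N=23; a single 23-cycle (edge-transitive).
The 12 distinct eigenvalues: [2.0, 1.9258, 1.7088, 1.3651, 0.9201, 0.4069, -0.1365, -0.6698, -1.1534, -1.5514, -1.8344, -1.9814].
Lovász: ϑ = −23(-2*cos(pi/23))/(2+-(-1)*2*cos(pi/23)) = 23*cos(pi/23)/(cos(pi/23) + 1).
ϑ(G) ≈ 11.44619361.
Sandwich: α(G)=11 ≤ ϑ(G)=23*cos(pi/23)/(cos(pi/23) + 1) ≤ χ(Ḡ)=12 (both strict).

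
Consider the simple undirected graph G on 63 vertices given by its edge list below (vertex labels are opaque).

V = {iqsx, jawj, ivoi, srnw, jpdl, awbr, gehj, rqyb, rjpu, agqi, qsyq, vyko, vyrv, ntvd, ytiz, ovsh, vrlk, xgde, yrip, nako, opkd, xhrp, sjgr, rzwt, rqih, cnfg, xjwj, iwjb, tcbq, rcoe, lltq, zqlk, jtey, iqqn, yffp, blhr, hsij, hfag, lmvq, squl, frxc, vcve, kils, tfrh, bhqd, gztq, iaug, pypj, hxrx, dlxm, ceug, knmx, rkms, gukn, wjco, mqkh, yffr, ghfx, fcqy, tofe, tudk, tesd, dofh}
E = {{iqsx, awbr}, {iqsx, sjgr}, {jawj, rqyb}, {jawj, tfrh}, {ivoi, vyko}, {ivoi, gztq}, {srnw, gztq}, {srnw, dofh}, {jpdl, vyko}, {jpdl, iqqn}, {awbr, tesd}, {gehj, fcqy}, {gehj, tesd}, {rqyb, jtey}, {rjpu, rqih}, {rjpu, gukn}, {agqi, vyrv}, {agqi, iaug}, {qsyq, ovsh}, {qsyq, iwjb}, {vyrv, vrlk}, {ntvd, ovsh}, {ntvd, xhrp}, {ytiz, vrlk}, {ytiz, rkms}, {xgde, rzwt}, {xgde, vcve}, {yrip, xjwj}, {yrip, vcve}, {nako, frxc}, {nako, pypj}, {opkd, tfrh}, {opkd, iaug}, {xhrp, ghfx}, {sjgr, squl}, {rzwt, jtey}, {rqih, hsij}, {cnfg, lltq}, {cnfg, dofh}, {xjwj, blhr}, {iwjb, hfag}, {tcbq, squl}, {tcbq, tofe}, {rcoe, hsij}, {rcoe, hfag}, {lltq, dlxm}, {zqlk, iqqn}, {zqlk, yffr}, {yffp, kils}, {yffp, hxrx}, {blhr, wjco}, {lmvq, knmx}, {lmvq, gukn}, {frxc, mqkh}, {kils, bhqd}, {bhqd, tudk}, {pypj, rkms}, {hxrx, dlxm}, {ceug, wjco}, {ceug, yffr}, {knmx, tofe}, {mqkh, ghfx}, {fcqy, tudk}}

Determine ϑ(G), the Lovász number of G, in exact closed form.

63*cos(pi/63)/(cos(pi/63) + 1)

Vertex pypj has 2 neighbors: nako, rkms.
N(ceug) = {wjco, yffr}, |N(ceug)| = 2.
Vertex sjgr has 2 neighbors: iqsx, squl.
deg(mqkh) = 2; N(mqkh) = {frxc, ghfx}.
Every vertex has degree 2 (N=63); a single 63-cycle (edge-transitive).
spec(A) ≈ [2.0, 1.99006, 1.96034, 1.91115, 1.84295, 1.75644, 1.65248, 1.53209, 1.39647, 1.24698, 1.08509, 0.91242, 0.73068, 0.54168, 0.3473, 0.14946, -0.04986, -0.24869, -0.44504, -0.63697, -0.82257, -1.0, -1.16749, -1.32337, -1.4661, -1.59427, -1.70658, -1.80194, -1.87939, -1.93815, -1.97766, -1.99751] (distinct, 5 d.p.).
−63·(-2*cos(pi/63)) / ((2)−(-2*cos(pi/63))) = 63*cos(pi/63)/(cos(pi/63) + 1) = ϑ(G).
Numerically 31.480409333.
Lovász sandwich 31 ≤ 63*cos(pi/63)/(cos(pi/63) + 1) ≤ 32: both strict.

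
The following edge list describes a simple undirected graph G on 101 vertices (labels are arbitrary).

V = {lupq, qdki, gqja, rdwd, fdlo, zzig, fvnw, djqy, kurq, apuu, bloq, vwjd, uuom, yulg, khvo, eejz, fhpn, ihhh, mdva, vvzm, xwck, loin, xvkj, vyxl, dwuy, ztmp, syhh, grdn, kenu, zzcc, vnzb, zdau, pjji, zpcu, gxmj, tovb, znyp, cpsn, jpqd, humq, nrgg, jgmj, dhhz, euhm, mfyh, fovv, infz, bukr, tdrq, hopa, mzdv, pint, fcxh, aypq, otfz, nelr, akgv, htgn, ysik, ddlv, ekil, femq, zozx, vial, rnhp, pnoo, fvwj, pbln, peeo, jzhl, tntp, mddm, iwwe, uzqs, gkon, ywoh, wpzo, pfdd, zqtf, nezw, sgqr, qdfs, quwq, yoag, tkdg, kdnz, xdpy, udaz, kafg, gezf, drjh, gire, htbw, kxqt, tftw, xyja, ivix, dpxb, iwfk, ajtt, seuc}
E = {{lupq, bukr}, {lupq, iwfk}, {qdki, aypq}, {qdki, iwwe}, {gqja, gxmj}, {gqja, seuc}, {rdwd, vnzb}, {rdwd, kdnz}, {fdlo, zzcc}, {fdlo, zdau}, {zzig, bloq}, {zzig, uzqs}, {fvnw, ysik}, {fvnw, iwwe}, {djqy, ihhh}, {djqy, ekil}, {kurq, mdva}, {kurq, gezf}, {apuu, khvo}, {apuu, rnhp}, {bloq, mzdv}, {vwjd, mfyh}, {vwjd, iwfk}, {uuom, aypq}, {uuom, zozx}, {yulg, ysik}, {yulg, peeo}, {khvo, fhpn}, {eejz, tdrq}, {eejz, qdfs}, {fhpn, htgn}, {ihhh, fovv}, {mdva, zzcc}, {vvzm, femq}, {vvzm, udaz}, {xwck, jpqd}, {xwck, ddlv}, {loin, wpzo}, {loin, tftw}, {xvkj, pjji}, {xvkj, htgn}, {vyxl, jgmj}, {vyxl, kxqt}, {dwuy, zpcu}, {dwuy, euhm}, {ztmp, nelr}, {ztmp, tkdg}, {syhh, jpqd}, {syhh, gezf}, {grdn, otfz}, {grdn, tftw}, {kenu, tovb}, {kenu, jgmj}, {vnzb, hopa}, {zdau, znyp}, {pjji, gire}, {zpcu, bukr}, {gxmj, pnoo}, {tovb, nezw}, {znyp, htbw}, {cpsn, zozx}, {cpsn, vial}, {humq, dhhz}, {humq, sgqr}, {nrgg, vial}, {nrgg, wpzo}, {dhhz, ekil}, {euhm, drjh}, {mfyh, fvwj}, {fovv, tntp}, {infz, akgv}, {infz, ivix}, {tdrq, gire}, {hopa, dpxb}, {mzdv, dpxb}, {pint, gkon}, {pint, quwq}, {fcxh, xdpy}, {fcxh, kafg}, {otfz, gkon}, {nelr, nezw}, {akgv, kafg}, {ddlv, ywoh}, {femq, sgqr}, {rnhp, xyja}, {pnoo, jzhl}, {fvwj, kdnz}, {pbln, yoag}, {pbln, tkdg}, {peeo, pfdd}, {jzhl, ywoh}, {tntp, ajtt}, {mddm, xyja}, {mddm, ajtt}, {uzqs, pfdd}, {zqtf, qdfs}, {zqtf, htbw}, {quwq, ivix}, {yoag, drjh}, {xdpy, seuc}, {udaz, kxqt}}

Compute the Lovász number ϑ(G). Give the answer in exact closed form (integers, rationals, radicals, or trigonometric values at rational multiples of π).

N(uuom) = {aypq, zozx}, |N(uuom)| = 2.
deg(zzig) = 2; N(zzig) = {bloq, uzqs}.
N(quwq) = {pint, ivix}, |N(quwq)| = 2.
deg(ysik) = 2; N(ysik) = {fvnw, yulg}.
G on 101 vertices is 2-regular; the odd cycle C_{101}.
The 51 distinct eigenvalues: [2.0, 1.996, 1.985, 1.965, 1.938, 1.904, 1.862, 1.813, 1.757, 1.695, 1.625, 1.55, 1.468, 1.381, 1.288, 1.191, 1.088, 0.982, 0.872, 0.758, 0.642, 0.523, 0.402, 0.279, 0.155, 0.031, -0.093, -0.217, -0.34, -0.462, -0.582, -0.7, -0.815, -0.927, -1.036, -1.14, -1.24, -1.335, -1.425, -1.51, -1.588, -1.661, -1.727, -1.786, -1.839, -1.884, -1.922, -1.953, -1.976, -1.991, -1.999].
Lovász: ϑ = −101(-2*cos(pi/101))/(2+-(-1)*2*cos(pi/101)) = 101*cos(pi/101)/(cos(pi/101) + 1).
≈ 50.487783173 (to 9 d.p.).
α=50, χ(Ḡ)=51; ϑ=101*cos(pi/101)/(cos(pi/101) + 1) lies between (both strict).

101*cos(pi/101)/(cos(pi/101) + 1)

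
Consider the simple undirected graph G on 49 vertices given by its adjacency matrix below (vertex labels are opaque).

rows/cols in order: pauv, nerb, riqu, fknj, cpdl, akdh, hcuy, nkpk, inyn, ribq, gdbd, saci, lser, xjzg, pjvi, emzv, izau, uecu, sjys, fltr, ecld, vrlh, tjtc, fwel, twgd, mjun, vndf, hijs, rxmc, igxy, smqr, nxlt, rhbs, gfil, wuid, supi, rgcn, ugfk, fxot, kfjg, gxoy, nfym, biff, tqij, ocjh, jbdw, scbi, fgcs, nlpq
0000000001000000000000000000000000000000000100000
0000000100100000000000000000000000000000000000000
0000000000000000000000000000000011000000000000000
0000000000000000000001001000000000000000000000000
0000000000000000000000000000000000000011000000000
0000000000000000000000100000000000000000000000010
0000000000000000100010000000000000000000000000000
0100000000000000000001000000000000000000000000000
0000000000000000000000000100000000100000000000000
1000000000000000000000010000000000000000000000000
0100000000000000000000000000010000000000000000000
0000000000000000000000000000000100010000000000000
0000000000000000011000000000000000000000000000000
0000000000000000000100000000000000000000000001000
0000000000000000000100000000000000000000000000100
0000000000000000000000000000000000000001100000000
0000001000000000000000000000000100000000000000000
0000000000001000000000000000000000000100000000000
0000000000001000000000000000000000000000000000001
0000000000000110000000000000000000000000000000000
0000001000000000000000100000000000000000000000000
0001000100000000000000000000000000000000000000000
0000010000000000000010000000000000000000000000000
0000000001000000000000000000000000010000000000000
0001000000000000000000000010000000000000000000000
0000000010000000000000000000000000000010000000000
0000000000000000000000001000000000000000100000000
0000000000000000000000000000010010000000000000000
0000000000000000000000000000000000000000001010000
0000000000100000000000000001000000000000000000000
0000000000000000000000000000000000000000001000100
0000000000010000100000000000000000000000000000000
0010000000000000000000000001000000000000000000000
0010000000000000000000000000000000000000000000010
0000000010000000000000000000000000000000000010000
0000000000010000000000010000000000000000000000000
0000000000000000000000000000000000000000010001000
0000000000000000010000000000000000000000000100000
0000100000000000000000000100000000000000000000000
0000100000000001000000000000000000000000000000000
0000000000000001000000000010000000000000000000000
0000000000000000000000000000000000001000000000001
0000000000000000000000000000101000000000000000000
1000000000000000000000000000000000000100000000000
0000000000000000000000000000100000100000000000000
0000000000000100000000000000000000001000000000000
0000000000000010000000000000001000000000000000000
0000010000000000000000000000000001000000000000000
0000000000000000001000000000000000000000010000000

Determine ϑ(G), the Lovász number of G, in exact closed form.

49*cos(pi/49)/(cos(pi/49) + 1)

N(jbdw) = {xjzg, rgcn}, |N(jbdw)| = 2.
Vertex kfjg has 2 neighbors: cpdl, emzv.
N(rxmc) = {biff, ocjh}, |N(rxmc)| = 2.
Vertex tjtc has 2 neighbors: akdh, ecld.
G on 49 vertices is 2-regular; connected 2-regular on 49 ⇒ C_{49}.
Distinct eigenvalues (to 3 d.p.): [2.0, 1.984, 1.935, 1.854, 1.743, 1.603, 1.437, 1.247, 1.037, 0.81, 0.569, 0.319, 0.064, -0.192, -0.445, -0.691, -0.925, -1.144, -1.345, -1.523, -1.676, -1.802, -1.898, -1.963, -1.996].
λ_max=2, λ_min=-2*cos(pi/49); ϑ = −49·λ_min/(λ_max−λ_min) = 49*cos(pi/49)/(cos(pi/49) + 1).
= 24.4748… (decimal).
24 ≤ 49*cos(pi/49)/(cos(pi/49) + 1) ≤ 25: both strict.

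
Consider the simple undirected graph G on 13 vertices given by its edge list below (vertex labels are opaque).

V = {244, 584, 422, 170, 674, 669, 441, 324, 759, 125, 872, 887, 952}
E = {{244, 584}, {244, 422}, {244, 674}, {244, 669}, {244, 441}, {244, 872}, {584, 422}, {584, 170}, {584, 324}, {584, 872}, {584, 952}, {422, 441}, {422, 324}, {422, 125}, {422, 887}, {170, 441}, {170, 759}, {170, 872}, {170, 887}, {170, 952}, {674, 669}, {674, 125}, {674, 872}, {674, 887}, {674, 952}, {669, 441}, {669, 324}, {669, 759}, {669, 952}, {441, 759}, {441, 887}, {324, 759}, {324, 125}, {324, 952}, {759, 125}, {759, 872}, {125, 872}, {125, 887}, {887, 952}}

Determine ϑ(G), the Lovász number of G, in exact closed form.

sqrt(13)

Vertex 244 has 6 neighbors: 584, 422, 674, 669, 441, 872.
Vertex 887 has 6 neighbors: 422, 170, 674, 441, 125, 952.
deg(584) = 6; N(584) = {244, 422, 170, 324, 872, 952}.
Vertex 872 has 6 neighbors: 244, 584, 170, 674, 759, 125.
deg(v) = 6 for all v (|V|=13); SR(13,6,2,3) — a Paley graph.
spec(A) ≈ [6.0, 1.3028, -2.3028] (distinct, 4 d.p.).
ϑ = −N·λ_min/(λ_max−λ_min) = −13·(-sqrt(13)/2 - 1/2)/(6−(-sqrt(13)/2 - 1/2)) = sqrt(13).
= 3.6055513… (decimal).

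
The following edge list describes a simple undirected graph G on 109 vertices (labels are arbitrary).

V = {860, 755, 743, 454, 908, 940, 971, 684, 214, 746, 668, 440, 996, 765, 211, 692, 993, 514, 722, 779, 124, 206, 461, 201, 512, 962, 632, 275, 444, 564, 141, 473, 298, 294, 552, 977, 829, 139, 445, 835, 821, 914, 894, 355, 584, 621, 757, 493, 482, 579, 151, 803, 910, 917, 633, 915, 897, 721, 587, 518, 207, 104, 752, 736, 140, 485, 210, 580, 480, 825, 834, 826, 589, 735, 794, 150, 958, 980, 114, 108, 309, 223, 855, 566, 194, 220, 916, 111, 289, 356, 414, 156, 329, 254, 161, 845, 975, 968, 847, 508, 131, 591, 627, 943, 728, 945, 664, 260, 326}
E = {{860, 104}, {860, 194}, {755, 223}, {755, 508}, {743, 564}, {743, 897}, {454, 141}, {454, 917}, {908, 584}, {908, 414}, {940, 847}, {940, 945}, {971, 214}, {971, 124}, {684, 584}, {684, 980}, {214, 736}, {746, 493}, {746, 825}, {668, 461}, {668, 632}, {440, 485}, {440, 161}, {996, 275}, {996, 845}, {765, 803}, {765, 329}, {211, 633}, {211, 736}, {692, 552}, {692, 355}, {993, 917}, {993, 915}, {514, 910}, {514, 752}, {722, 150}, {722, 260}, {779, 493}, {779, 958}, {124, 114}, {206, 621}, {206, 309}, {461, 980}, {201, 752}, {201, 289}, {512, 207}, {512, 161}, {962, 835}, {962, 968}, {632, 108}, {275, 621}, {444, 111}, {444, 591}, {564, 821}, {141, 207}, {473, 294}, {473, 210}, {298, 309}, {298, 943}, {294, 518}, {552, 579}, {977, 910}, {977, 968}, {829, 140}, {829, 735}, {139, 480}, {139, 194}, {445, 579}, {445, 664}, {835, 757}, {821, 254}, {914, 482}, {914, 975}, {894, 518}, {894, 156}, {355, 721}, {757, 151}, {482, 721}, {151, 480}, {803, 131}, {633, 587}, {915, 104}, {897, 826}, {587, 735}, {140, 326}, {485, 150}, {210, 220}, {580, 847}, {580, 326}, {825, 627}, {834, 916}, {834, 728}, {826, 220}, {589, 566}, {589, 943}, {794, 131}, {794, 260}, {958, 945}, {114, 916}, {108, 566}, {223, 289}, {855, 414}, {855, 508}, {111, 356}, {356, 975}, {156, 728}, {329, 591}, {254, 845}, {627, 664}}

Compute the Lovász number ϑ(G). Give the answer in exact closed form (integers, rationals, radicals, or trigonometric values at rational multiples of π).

109*cos(pi/109)/(cos(pi/109) + 1)

deg(845) = 2; N(845) = {996, 254}.
deg(485) = 2; N(485) = {440, 150}.
deg(975) = 2; N(975) = {914, 356}.
deg(855) = 2; N(855) = {414, 508}.
deg(v) = 2 for all v (|V|=109); this is C_{109}, the 109-cycle.
Distinct eigenvalues (to 6 d.p.): [2.0, 1.996678, 1.986723, 1.970169, 1.94707, 1.917503, 1.881566, 1.839379, 1.791082, 1.736834, 1.676818, 1.611231, 1.540291, 1.464235, 1.383315, 1.2978, 1.207973, 1.114134, 1.016594, 0.915677, 0.811718, 0.705062, 0.596064, 0.485087, 0.372497, 0.258671, 0.143985, 0.028821, -0.086439, -0.201412, -0.315715, -0.42897, -0.5408, -0.650834, -0.758705, -0.864056, -0.966537, -1.065807, -1.161536, -1.253407, -1.341115, -1.424367, -1.502888, -1.576416, -1.644707, -1.707535, -1.764691, -1.815985, -1.861246, -1.900324, -1.933089, -1.959433, -1.979268, -1.992528, -1.999169].
λ_max=2, λ_min=-2*cos(pi/109); ϑ = −109·λ_min/(λ_max−λ_min) = 109*cos(pi/109)/(cos(pi/109) + 1).
ϑ(G) ≈ 54.4887.
α=54, χ(Ḡ)=55; ϑ=109*cos(pi/109)/(cos(pi/109) + 1) lies between (both strict).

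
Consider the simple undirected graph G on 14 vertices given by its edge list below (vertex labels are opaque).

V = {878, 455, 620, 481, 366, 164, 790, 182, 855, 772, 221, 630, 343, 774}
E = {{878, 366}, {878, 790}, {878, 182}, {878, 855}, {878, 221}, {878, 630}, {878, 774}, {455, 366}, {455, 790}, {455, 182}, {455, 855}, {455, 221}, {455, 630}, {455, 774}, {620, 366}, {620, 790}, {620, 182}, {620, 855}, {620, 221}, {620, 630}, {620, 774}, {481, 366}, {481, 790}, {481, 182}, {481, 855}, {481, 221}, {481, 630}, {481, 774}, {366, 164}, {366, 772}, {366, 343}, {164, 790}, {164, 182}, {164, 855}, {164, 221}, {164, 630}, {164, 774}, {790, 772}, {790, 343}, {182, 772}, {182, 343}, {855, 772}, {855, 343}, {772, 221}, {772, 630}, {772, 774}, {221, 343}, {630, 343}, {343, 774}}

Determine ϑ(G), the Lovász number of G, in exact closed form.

Vertex 343 has 7 neighbors: 366, 790, 182, 855, 221, 630, 774.
N(182) = {878, 455, 620, 481, 164, 772, 343}, |N(182)| = 7.
N(774) = {878, 455, 620, 481, 164, 772, 343}, |N(774)| = 7.
deg(366) = 7; N(366) = {878, 455, 620, 481, 164, 772, 343}.
Complete multipartite on [7, 7]: sandwich collapses at ϑ=7.
≈ 7.000000 (to 6 d.p.).
Lovász sandwich 7 ≤ 7 ≤ 7: collapsed.

7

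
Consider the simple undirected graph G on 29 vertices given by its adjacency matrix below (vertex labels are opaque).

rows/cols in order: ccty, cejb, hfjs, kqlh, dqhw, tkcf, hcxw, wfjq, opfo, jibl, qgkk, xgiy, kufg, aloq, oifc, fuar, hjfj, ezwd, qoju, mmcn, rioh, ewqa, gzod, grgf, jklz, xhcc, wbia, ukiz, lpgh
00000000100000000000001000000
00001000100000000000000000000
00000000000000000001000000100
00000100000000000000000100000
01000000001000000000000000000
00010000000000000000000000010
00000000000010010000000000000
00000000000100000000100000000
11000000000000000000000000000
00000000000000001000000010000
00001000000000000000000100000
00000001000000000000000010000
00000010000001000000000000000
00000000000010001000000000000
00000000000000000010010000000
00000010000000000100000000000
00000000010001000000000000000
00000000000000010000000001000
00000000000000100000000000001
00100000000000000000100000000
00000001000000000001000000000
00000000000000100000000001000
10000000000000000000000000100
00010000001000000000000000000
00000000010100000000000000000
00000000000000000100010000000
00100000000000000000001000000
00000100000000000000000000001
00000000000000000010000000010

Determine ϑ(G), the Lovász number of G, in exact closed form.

29*cos(pi/29)/(cos(pi/29) + 1)

Vertex aloq has 2 neighbors: kufg, hjfj.
N(hjfj) = {jibl, aloq}, |N(hjfj)| = 2.
N(jibl) = {hjfj, jklz}, |N(jibl)| = 2.
Vertex ewqa has 2 neighbors: oifc, xhcc.
G on 29 vertices is 2-regular; this is C_{29}, the 29-cycle.
A has 15 distinct eigenvalues ≈ [2.0, 1.9532, 1.8152, 1.5922, 1.2948, 0.9368, 0.5351, 0.1083, -0.3236, -0.7403, -1.1224, -1.452, -1.7137, -1.8953, -1.9883].
ϑ = −N·λ_min/(λ_max−λ_min) = −29·(-2*cos(pi/29))/(2−(-2*cos(pi/29))) = 29*cos(pi/29)/(cos(pi/29) + 1).
= 14.457375… (decimal).
Check 14 ≤ 29*cos(pi/29)/(cos(pi/29) + 1) ≤ 15: both strict.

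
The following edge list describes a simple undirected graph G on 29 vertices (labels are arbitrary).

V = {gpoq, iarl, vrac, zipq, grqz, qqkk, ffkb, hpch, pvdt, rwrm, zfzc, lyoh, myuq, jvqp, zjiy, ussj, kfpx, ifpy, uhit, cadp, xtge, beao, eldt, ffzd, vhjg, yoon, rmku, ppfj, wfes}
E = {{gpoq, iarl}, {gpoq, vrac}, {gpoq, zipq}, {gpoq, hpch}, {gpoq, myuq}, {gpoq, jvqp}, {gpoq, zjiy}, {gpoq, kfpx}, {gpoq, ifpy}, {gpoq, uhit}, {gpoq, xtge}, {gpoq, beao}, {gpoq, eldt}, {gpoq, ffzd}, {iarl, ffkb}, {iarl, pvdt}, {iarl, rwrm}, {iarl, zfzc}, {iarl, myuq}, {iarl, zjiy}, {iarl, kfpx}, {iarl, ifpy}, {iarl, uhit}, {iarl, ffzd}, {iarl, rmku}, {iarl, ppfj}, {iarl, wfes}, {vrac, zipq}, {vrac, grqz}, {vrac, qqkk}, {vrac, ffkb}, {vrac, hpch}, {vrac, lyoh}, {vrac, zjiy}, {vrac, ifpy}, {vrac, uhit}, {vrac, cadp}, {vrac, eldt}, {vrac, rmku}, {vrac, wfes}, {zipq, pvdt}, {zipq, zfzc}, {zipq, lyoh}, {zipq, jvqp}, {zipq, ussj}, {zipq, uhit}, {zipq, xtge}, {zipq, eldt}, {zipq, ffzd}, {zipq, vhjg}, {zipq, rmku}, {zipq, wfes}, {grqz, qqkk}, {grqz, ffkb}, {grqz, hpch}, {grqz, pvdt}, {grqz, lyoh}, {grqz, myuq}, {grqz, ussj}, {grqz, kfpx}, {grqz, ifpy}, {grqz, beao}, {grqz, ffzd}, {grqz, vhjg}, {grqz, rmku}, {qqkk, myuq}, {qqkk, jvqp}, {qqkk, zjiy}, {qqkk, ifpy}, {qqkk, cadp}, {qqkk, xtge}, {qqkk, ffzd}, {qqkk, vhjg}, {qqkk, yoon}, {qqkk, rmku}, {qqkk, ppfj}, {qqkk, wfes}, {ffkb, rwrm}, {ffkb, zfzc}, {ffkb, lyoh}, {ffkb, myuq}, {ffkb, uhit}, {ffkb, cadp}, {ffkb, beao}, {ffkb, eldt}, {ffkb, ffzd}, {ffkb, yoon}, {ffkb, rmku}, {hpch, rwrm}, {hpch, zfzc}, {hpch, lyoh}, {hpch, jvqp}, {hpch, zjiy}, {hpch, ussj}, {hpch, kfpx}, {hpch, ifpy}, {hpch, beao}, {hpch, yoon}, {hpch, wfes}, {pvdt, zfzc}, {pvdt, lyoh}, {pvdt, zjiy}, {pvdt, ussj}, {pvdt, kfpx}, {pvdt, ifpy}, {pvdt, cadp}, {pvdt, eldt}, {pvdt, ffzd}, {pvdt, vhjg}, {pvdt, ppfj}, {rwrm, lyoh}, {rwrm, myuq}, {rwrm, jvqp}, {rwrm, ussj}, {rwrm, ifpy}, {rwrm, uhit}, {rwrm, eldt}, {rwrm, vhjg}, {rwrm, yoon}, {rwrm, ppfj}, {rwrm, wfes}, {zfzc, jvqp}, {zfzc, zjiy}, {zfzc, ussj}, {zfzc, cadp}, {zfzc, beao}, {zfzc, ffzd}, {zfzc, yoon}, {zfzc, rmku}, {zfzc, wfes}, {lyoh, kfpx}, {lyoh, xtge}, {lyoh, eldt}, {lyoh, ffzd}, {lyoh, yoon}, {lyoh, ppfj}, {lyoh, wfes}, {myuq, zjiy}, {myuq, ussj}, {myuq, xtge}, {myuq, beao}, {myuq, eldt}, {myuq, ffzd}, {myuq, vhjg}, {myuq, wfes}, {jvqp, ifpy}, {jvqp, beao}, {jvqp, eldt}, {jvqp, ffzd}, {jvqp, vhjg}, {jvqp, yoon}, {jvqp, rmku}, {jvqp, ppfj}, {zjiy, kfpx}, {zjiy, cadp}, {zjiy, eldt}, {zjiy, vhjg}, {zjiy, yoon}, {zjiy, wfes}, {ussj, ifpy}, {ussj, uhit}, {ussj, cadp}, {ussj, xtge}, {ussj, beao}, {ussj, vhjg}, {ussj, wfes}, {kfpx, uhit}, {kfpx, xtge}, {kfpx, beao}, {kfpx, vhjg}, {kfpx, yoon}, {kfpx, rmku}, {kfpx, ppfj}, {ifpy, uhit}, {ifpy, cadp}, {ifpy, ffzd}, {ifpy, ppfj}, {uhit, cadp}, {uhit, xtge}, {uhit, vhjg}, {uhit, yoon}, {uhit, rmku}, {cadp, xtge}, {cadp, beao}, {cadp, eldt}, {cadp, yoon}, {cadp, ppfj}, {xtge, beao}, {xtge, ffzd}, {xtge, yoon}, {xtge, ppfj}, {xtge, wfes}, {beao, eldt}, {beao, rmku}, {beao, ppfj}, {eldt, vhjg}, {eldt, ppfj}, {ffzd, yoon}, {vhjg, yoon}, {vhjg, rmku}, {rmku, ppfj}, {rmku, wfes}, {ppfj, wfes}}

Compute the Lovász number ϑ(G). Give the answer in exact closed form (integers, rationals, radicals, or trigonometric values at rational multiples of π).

Vertex gpoq has 14 neighbors: iarl, vrac, zipq, hpch, myuq, jvqp, zjiy, kfpx, ifpy, uhit, xtge, beao, eldt, ffzd.
N(jvqp) = {gpoq, zipq, qqkk, hpch, rwrm, zfzc, ifpy, beao, eldt, ffzd, vhjg, yoon, rmku, ppfj}, |N(jvqp)| = 14.
deg(ppfj) = 14; N(ppfj) = {iarl, qqkk, pvdt, rwrm, lyoh, jvqp, kfpx, ifpy, cadp, xtge, beao, eldt, rmku, wfes}.
Vertex wfes has 14 neighbors: iarl, vrac, zipq, qqkk, hpch, rwrm, zfzc, lyoh, myuq, zjiy, ussj, xtge, rmku, ppfj.
deg(v) = 14 for all v (|V|=29); strongly regular (29,14,6,7).
spec(A) ≈ [14.0, 2.192582, -3.192582] (distinct, 6 d.p.).
ϑ = −N·λ_min/(λ_max−λ_min) = −29·(-sqrt(29)/2 - 1/2)/(14−(-sqrt(29)/2 - 1/2)) = sqrt(29).
≈ 5.3851648 (to 7 d.p.).

sqrt(29)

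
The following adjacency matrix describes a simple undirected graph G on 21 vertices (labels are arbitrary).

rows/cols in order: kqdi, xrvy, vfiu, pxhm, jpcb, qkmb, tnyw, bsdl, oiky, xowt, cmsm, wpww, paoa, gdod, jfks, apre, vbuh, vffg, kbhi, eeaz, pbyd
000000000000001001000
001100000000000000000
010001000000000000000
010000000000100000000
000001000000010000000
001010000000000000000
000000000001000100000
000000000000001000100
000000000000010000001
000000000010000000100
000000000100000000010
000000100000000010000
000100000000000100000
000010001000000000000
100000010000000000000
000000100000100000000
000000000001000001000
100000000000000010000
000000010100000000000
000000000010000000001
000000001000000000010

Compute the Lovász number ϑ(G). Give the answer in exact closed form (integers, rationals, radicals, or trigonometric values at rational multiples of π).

Vertex xowt has 2 neighbors: cmsm, kbhi.
N(bsdl) = {jfks, kbhi}, |N(bsdl)| = 2.
deg(kbhi) = 2; N(kbhi) = {bsdl, xowt}.
deg(cmsm) = 2; N(cmsm) = {xowt, eeaz}.
21-vertex 2-regular graph: this is C_{21}, the 21-cycle.
The 11 distinct eigenvalues: [2.0, 1.9111, 1.6525, 1.247, 0.7307, 0.1495, -0.445, -1.0, -1.4661, -1.8019, -1.9777].
Lovász (edge-transitive): ϑ = −21·(-2*cos(pi/21))/((2)−(-2*cos(pi/21))) = 21*cos(pi/21)/(cos(pi/21) + 1).
Numerically 10.4410325.
10 ≤ 21*cos(pi/21)/(cos(pi/21) + 1) ≤ 11: both strict.

21*cos(pi/21)/(cos(pi/21) + 1)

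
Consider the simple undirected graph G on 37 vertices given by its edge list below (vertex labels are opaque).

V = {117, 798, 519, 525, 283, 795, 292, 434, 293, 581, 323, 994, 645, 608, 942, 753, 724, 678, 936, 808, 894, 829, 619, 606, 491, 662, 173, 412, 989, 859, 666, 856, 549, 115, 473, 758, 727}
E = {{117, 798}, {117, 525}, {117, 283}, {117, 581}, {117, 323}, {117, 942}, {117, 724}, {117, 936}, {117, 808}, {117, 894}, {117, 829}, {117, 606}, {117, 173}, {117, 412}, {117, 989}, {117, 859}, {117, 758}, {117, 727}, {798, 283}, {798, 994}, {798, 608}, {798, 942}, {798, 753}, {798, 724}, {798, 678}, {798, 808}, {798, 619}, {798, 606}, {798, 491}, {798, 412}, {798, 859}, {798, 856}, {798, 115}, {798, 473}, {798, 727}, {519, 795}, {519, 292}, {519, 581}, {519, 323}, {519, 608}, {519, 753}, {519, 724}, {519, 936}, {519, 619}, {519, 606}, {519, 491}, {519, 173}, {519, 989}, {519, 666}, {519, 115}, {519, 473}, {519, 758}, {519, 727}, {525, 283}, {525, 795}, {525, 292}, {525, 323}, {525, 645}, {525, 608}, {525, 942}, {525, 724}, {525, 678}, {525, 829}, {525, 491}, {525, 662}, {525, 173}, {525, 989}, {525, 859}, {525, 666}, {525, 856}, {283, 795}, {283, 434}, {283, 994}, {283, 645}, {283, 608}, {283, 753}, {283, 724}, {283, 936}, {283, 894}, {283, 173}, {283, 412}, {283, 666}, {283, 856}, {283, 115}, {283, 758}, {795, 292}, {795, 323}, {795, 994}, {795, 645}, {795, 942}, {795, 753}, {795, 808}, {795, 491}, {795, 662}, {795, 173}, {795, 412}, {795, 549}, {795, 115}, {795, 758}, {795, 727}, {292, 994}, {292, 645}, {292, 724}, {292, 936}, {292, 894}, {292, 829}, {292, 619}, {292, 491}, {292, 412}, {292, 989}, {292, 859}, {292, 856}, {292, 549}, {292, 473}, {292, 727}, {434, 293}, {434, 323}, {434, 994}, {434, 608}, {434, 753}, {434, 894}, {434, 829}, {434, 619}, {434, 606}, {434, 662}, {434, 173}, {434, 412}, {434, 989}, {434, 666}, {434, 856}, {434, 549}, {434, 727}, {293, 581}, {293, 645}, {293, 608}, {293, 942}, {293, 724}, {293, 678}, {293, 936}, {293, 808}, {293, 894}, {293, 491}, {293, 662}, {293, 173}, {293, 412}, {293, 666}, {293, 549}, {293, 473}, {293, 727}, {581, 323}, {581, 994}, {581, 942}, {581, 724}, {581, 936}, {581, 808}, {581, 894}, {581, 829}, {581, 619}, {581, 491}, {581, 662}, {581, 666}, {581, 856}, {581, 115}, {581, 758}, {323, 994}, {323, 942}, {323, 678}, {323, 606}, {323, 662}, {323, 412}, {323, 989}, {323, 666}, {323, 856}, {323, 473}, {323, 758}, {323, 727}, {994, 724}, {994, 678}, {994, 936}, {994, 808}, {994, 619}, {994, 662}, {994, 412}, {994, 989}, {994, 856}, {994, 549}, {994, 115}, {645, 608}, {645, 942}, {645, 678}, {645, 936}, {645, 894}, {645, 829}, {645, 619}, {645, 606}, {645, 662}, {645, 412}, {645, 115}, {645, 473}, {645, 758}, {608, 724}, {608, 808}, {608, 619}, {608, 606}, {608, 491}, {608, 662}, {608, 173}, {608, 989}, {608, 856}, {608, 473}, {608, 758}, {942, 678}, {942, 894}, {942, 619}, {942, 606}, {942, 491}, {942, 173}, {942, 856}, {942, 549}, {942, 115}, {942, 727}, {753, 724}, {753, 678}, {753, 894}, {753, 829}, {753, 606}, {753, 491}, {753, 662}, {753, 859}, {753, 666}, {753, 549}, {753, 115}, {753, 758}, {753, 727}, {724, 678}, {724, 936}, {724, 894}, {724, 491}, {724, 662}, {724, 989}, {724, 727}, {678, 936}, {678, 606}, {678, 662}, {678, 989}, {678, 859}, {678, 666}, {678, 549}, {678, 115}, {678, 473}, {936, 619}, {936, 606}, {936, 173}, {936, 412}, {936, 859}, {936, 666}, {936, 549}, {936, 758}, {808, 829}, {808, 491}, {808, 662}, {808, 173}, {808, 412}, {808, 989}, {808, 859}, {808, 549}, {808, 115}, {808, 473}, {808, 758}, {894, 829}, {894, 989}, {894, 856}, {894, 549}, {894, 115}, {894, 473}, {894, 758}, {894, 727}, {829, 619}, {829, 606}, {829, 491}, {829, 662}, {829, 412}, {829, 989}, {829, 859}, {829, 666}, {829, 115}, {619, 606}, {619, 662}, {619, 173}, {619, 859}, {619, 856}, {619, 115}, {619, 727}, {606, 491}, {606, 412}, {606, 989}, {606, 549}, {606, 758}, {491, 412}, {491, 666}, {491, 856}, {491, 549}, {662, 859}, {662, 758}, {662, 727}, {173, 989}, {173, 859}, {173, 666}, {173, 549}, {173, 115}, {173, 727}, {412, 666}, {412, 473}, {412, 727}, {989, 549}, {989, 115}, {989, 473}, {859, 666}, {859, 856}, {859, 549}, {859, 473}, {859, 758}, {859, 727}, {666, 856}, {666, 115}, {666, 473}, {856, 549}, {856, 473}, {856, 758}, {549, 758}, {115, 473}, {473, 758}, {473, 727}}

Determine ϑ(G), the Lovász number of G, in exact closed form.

Vertex 434 has 18 neighbors: 283, 293, 323, 994, 608, 753, 894, 829, 619, 606, 662, 173, 412, 989, 666, 856, 549, 727.
Vertex 115 has 18 neighbors: 798, 519, 283, 795, 581, 994, 645, 942, 753, 678, 808, 894, 829, 619, 173, 989, 666, 473.
Vertex 798 has 18 neighbors: 117, 283, 994, 608, 942, 753, 724, 678, 808, 619, 606, 491, 412, 859, 856, 115, 473, 727.
deg(829) = 18; N(829) = {117, 525, 292, 434, 581, 645, 753, 808, 894, 619, 606, 491, 662, 412, 989, 859, 666, 115}.
deg(v) = 18 for all v (|V|=37); Paley(37): SR with (k,λ,μ)=(18,8,9).
Distinct eigenvalues (to 3 d.p.): [18.0, 2.541, -3.541].
λ_max=18, λ_min=-sqrt(37)/2 - 1/2; ϑ = −37·λ_min/(λ_max−λ_min) = sqrt(37).
ϑ(G) ≈ 6.0828.

sqrt(37)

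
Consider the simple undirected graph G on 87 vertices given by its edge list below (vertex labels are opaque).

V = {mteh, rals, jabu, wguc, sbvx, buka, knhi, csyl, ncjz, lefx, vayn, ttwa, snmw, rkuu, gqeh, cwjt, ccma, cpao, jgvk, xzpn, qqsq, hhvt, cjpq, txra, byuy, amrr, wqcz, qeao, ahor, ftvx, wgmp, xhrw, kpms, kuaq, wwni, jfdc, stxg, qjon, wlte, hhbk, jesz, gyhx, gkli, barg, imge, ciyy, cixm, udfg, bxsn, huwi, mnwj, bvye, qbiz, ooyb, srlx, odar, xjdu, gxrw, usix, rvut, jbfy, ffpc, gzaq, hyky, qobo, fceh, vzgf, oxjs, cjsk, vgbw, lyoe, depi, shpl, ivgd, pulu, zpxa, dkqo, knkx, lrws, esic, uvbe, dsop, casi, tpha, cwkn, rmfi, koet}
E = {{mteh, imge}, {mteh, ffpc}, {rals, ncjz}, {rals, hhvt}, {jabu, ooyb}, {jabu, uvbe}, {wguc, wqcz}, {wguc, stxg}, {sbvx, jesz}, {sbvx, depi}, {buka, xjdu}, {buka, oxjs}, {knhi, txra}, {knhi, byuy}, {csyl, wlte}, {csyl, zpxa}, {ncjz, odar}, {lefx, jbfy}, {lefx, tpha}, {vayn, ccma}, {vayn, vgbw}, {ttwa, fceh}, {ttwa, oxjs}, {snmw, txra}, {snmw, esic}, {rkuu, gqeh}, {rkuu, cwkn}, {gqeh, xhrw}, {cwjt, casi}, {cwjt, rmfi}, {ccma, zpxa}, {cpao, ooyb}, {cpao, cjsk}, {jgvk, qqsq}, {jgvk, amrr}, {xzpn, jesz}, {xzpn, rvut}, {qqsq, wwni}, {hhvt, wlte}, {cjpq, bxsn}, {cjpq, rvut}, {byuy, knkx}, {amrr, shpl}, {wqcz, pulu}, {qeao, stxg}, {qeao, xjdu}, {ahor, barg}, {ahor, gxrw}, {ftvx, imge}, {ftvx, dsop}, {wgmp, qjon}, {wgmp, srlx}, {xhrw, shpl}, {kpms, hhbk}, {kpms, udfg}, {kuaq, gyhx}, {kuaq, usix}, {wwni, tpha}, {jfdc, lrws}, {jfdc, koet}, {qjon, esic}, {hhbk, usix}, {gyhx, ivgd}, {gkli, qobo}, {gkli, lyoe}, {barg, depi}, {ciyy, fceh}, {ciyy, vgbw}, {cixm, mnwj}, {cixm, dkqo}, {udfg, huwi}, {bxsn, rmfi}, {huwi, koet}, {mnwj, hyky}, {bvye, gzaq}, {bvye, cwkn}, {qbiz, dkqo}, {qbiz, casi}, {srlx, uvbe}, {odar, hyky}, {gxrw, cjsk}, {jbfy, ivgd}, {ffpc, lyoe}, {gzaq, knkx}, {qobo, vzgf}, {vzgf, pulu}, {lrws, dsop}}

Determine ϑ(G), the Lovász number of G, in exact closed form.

deg(vayn) = 2; N(vayn) = {ccma, vgbw}.
deg(pulu) = 2; N(pulu) = {wqcz, vzgf}.
N(wlte) = {csyl, hhvt}, |N(wlte)| = 2.
deg(gkli) = 2; N(gkli) = {qobo, lyoe}.
Regular of degree 2 on 87 vertices: connected 2-regular on 87 ⇒ C_{87}.
Distinct eigenvalues (to 6 d.p.): [2.0, 1.994786, 1.979173, 1.953241, 1.917126, 1.871016, 1.815151, 1.749823, 1.675372, 1.592186, 1.5007, 1.401389, 1.294773, 1.181406, 1.061879, 0.936817, 0.80687, 0.672717, 0.535057, 0.394607, 0.252099, 0.108278, -0.036108, -0.180306, -0.323564, -0.465135, -0.604281, -0.740276, -0.872412, -1.0, -1.122374, -1.238897, -1.34896, -1.451991, -1.547452, -1.634845, -1.713714, -1.78365, -1.844286, -1.895306, -1.936446, -1.96749, -1.988276, -1.998696].
λ_max=2, λ_min=-2*cos(pi/87); ϑ = −87·λ_min/(λ_max−λ_min) = 87*cos(pi/87)/(cos(pi/87) + 1).
= 43.48581645… (decimal).
Check 43 ≤ 87*cos(pi/87)/(cos(pi/87) + 1) ≤ 44: both strict.

87*cos(pi/87)/(cos(pi/87) + 1)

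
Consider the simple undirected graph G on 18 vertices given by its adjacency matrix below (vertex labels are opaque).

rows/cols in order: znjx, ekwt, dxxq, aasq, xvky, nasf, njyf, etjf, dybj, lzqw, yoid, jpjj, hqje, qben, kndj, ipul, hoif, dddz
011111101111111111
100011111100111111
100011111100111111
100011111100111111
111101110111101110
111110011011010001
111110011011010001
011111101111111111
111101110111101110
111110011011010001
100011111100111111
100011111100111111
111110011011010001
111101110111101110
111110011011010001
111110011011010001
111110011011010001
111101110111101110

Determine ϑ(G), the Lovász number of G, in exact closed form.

7

N(dxxq) = {znjx, xvky, nasf, njyf, etjf, dybj, lzqw, hqje, qben, kndj, ipul, hoif, dddz}, |N(dxxq)| = 13.
Vertex znjx has 16 neighbors: ekwt, dxxq, aasq, xvky, nasf, njyf, dybj, lzqw, yoid, jpjj, hqje, qben, kndj, ipul, hoif, dddz.
N(ekwt) = {znjx, xvky, nasf, njyf, etjf, dybj, lzqw, hqje, qben, kndj, ipul, hoif, dddz}, |N(ekwt)| = 13.
Vertex hoif has 11 neighbors: znjx, ekwt, dxxq, aasq, xvky, etjf, dybj, yoid, jpjj, qben, dddz.
4 parts of sizes [7, 5, 4, 2]; α(G) = 7 = ϑ (perfect).
ϑ(G) ≈ 7.00000000.
Sandwich: α(G)=7 ≤ ϑ(G)=7 ≤ χ(Ḡ)=7 (collapsed).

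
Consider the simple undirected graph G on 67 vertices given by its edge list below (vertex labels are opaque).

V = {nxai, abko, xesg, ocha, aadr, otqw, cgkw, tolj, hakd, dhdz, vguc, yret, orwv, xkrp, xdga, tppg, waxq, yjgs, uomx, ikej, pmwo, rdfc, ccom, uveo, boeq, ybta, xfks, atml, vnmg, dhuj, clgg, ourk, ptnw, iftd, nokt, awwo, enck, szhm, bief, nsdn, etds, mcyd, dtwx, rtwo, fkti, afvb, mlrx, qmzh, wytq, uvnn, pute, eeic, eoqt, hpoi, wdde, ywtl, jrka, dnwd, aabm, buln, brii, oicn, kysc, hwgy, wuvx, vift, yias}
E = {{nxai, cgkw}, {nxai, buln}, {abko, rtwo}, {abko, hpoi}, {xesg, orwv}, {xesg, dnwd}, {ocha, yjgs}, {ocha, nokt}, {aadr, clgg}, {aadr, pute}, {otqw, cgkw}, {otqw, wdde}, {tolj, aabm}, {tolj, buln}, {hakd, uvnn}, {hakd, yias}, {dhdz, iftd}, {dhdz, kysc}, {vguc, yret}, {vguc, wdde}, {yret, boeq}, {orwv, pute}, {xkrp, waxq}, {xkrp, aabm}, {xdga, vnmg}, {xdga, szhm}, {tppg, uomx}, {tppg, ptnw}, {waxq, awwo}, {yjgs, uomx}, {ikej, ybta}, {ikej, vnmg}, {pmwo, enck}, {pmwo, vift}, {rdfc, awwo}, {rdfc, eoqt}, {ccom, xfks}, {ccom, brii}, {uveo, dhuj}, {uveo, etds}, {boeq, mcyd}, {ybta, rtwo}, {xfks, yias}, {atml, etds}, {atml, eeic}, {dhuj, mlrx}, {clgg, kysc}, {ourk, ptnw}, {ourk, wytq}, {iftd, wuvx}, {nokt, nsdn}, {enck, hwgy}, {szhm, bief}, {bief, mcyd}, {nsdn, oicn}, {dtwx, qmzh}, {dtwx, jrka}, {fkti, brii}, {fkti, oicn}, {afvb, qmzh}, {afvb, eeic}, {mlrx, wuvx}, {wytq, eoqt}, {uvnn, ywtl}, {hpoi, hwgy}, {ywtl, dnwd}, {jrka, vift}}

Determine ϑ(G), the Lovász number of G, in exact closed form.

deg(xdga) = 2; N(xdga) = {vnmg, szhm}.
Vertex nokt has 2 neighbors: ocha, nsdn.
Vertex ocha has 2 neighbors: yjgs, nokt.
N(ccom) = {xfks, brii}, |N(ccom)| = 2.
2-regular, N=67; this is C_{67}, the 67-cycle.
spec(A) ≈ [2.0, 1.99121, 1.96493, 1.92137, 1.86093, 1.78414, 1.69166, 1.58432, 1.46306, 1.32894, 1.18314, 1.02695, 0.86173, 0.68893, 0.51009, 0.32675, 0.14055, -0.04689, -0.23391, -0.41888, -0.60017, -0.77618, -0.94538, -1.10626, -1.25743, -1.39754, -1.52537, -1.6398, -1.73981, -1.82454, -1.89323, -1.94529, -1.98025, -1.9978] (distinct, 5 d.p.).
Lovász (edge-transitive): ϑ = −67·(-2*cos(pi/67))/((2)−(-2*cos(pi/67))) = 67*cos(pi/67)/(cos(pi/67) + 1).
ϑ(G) ≈ 33.481579809.
Check 33 ≤ 67*cos(pi/67)/(cos(pi/67) + 1) ≤ 34: both strict.

67*cos(pi/67)/(cos(pi/67) + 1)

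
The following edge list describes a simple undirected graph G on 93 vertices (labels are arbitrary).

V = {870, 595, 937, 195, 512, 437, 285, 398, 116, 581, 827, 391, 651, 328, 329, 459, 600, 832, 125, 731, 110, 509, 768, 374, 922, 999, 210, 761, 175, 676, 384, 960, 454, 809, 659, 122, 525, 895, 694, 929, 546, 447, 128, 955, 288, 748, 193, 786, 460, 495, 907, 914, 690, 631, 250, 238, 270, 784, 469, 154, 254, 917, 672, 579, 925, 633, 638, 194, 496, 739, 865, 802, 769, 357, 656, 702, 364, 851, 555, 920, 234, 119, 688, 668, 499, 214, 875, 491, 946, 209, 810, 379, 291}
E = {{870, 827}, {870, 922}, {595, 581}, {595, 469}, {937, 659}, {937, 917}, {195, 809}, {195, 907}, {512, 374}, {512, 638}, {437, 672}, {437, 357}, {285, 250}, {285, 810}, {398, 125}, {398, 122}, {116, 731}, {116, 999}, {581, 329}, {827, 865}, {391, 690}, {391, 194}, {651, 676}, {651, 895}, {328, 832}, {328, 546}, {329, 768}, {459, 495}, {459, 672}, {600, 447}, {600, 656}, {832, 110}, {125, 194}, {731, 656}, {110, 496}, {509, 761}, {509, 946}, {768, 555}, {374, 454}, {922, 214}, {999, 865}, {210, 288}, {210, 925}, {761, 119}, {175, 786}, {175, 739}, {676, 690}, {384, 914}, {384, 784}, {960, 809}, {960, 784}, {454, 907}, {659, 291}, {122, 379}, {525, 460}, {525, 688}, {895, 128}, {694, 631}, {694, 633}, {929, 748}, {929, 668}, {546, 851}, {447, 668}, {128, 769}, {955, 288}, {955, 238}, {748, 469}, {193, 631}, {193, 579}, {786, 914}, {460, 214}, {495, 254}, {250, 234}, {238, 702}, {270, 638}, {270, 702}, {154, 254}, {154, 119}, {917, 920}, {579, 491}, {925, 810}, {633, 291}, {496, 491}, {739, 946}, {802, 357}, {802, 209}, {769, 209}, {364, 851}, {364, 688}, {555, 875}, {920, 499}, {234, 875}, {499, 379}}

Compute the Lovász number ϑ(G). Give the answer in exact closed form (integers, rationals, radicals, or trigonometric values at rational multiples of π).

Vertex 499 has 2 neighbors: 920, 379.
deg(210) = 2; N(210) = {288, 925}.
deg(285) = 2; N(285) = {250, 810}.
Vertex 651 has 2 neighbors: 676, 895.
G on 93 vertices is 2-regular; a single 93-cycle (edge-transitive).
A has 47 distinct eigenvalues ≈ [2.0, 1.995437, 1.98177, 1.95906, 1.927411, 1.886968, 1.837916, 1.780477, 1.714914, 1.641527, 1.56065, 1.472651, 1.377934, 1.276929, 1.170098, 1.057928, 0.940931, 0.819641, 0.694611, 0.566411, 0.435627, 0.302856, 0.168702, 0.033779, -0.101298, -0.235913, -0.369452, -0.501305, -0.630871, -0.757558, -0.880788, -1.0, -1.114649, -1.224212, -1.328189, -1.426106, -1.517516, -1.602002, -1.679179, -1.748693, -1.810229, -1.863505, -1.908279, -1.944345, -1.97154, -1.989739, -1.998859].
With N=93: ϑ(G) = 93·(-(-1)*2*cos(pi/93))/(2−(-2*cos(pi/93))) = 93*cos(pi/93)/(cos(pi/93) + 1).
= 46.48673… (decimal).
α=46, χ(Ḡ)=47; ϑ=93*cos(pi/93)/(cos(pi/93) + 1) lies between (both strict).

93*cos(pi/93)/(cos(pi/93) + 1)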